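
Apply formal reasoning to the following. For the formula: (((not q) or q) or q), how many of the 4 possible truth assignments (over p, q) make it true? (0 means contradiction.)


Check all 4 assignments:
p=0, q=0: 1
p=0, q=1: 1
p=1, q=0: 1
p=1, q=1: 1
Count of True = 4

4


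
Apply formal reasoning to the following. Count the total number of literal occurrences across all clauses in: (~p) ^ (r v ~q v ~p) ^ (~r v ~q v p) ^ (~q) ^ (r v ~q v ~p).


Counting literals in each clause:
Clause 1: 1 literal(s)
Clause 2: 3 literal(s)
Clause 3: 3 literal(s)
Clause 4: 1 literal(s)
Clause 5: 3 literal(s)
Total = 11

11


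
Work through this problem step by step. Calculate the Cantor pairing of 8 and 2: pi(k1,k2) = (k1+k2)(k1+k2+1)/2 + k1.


k1 + k2 = 10
(k1+k2)(k1+k2+1)/2 = 10 * 11 / 2 = 55
pi = 55 + 8 = 63

63


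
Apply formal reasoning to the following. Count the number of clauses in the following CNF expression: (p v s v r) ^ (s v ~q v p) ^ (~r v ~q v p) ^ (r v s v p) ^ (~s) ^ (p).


A CNF formula is a conjunction of clauses.
Clauses are separated by ^.
Counting the conjuncts: 6 clauses.

6


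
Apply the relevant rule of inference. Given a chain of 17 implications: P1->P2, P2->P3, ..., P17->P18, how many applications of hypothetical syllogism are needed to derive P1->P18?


With 17 implications in a chain connecting 18 propositions:
P1->P2, P2->P3, ..., P17->P18
Steps needed = (number of implications) - 1 = 17 - 1 = 16

16


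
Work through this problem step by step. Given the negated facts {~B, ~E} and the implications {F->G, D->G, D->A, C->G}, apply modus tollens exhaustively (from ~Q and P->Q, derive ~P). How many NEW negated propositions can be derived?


Initial negated facts: {~B, ~E}
Apply modus tollens to closure:
  (no implication fires)
Final negated: {~B, ~E}
New negations: {(none)}
Count = 0

0


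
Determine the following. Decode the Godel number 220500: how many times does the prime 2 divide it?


Factorize 220500 by dividing by 2 repeatedly.
Division steps: 2 divides 220500 exactly 2 time(s).
Exponent of 2 = 2

2


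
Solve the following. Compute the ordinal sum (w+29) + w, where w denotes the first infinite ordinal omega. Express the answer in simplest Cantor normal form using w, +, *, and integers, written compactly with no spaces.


Compute (w+29) + w.
Ordinal + is associative but NOT commutative; for finite n>0, n + w = w but w + n stays w+n.
(w+29) + w = w + (29+w) = w + w = w*2 (the finite tail 29 is absorbed by the right w).
Result = w*2

w*2


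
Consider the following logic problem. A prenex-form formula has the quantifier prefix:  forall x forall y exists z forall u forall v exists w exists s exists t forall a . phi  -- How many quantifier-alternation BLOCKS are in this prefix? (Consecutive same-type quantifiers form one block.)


Quantifier-type sequence: A A E A A E E E A  (A=forall, E=exists)
Group into maximal same-type runs:
  Ax2 | Ex1 | Ax2 | Ex3 | Ax1
Number of blocks = 5

5


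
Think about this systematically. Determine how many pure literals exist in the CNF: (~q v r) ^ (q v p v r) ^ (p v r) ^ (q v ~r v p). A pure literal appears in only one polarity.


Check each variable for pure literal status:
p: pure positive
q: mixed (not pure)
r: mixed (not pure)
Pure literal count = 1

1


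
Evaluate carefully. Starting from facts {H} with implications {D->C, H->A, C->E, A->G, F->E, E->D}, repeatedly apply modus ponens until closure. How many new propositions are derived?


Initial facts: {H}
Apply modus ponens to closure:
  H and H->A  =>  A
  A and A->G  =>  G
Final known: {A, G, H}
New propositions: {A, G}
Count = 2

2


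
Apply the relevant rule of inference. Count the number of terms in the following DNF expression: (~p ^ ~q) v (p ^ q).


A DNF formula is a disjunction of terms (conjunctions).
Terms are separated by v.
Counting the disjuncts: 2 terms.

2


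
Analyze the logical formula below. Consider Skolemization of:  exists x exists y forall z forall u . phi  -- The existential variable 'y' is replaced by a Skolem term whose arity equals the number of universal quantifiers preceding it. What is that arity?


Quantifier prefix: exists x exists y forall z forall u
'y' is existentially quantified at position 2.
No universal quantifiers precede it.
Skolem function arity = 0 (a Skolem constant)

0


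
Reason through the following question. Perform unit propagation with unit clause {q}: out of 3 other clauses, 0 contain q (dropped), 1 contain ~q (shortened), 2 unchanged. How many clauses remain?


Satisfied (removed): 0
Shortened (remain): 1
Unchanged (remain): 2
Remaining = 1 + 2 = 3

3


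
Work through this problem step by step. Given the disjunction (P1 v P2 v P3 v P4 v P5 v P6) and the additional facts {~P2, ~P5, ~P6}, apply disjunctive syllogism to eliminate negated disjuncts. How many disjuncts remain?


Original disjuncts (6): P1, P2, P3, P4, P5, P6
Negated (eliminate): ~P2, ~P5, ~P6
Remaining disjuncts: P1, P3, P4
Count = 6 - 3 = 3

3


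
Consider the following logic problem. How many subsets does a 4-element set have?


The power set of a set with n elements has 2^n elements.
|P(S)| = 2^4 = 16

16


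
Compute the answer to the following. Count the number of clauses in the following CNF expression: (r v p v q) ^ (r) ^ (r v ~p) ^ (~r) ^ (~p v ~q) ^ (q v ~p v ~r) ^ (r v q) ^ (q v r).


A CNF formula is a conjunction of clauses.
Clauses are separated by ^.
Counting the conjuncts: 8 clauses.

8


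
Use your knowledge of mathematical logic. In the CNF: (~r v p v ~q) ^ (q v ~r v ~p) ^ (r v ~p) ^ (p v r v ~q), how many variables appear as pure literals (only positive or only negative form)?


Check each variable for pure literal status:
p: mixed (not pure)
q: mixed (not pure)
r: mixed (not pure)
Pure literal count = 0

0


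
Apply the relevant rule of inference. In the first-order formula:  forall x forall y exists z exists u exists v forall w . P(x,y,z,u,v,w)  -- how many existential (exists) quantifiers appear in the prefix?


Quantifier prefix: forall x forall y exists z exists u exists v forall w
Mark each quantifier type:
  U U E E E U
Universal count = 3, Existential count = 3
Asked for existential (exists) quantifiers: 3

3


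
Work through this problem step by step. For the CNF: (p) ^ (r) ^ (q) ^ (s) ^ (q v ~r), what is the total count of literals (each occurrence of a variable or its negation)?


Counting literals in each clause:
Clause 1: 1 literal(s)
Clause 2: 1 literal(s)
Clause 3: 1 literal(s)
Clause 4: 1 literal(s)
Clause 5: 2 literal(s)
Total = 6

6


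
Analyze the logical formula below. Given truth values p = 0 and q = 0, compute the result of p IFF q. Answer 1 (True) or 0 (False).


p = 0, q = 0
Operation: p IFF q
Evaluate: 0 IFF 0 = 1

1


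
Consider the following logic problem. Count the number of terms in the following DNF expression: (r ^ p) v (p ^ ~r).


A DNF formula is a disjunction of terms (conjunctions).
Terms are separated by v.
Counting the disjuncts: 2 terms.

2


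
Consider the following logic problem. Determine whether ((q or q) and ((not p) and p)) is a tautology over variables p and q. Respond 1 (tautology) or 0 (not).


Check all 4 assignments:
p=0, q=0: 0
p=0, q=1: 0
p=1, q=0: 0
p=1, q=1: 0
Satisfying count = 0/4.
Tautology iff count = 4: no.

0


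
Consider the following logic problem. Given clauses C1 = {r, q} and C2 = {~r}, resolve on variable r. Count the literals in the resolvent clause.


Remove r from C1 and ~r from C2.
C1 remainder: {q}
C2 remainder: {}
Union (resolvent): {q}
Resolvent has 1 literal(s).

1


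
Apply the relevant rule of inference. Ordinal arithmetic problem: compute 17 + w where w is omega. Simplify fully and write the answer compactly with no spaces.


Compute 17 + w.
Ordinal + is associative but NOT commutative; for finite n>0, n + w = w but w + n stays w+n.
Any finite left addend is absorbed by w on the right: 17 + w = w.
Result = w

w


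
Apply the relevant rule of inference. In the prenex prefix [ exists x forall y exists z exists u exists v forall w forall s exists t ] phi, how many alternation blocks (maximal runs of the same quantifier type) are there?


Quantifier-type sequence: E A E E E A A E  (A=forall, E=exists)
Group into maximal same-type runs:
  Ex1 | Ax1 | Ex3 | Ax2 | Ex1
Number of blocks = 5

5


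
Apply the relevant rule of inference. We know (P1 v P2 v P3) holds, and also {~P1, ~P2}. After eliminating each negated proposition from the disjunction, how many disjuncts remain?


Original disjuncts (3): P1, P2, P3
Negated (eliminate): ~P1, ~P2
Remaining disjuncts: P3
Count = 3 - 2 = 1

1


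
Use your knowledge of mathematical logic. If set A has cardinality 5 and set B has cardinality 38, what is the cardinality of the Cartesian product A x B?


The Cartesian product A x B contains all ordered pairs (a, b).
|A x B| = |A| * |B| = 5 * 38 = 190

190


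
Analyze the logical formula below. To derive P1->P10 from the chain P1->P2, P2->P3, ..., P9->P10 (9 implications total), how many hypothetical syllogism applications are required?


With 9 implications in a chain connecting 10 propositions:
P1->P2, P2->P3, ..., P9->P10
Steps needed = (number of implications) - 1 = 9 - 1 = 8

8


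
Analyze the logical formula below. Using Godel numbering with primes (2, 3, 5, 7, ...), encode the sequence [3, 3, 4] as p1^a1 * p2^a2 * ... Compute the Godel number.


Encode each element as an exponent of the corresponding prime:
  2^3 = 8
  3^3 = 27
  5^4 = 625
Product = 8 * 27 * 625 = 135000

135000


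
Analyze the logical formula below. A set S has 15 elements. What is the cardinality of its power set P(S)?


The power set of a set with n elements has 2^n elements.
|P(S)| = 2^15 = 32768

32768


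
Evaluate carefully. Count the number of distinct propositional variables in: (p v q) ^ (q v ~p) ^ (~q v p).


Identify each variable that appears in the formula.
Variables found: p, q
Count = 2

2


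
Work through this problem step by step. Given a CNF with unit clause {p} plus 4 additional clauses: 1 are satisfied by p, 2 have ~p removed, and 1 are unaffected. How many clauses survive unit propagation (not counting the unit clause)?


Satisfied (removed): 1
Shortened (remain): 2
Unchanged (remain): 1
Remaining = 2 + 1 = 3

3


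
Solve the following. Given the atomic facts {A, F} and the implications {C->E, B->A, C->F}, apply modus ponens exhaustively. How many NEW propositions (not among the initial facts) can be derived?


Initial facts: {A, F}
Apply modus ponens to closure:
  (no implication fires)
Final known: {A, F}
New propositions: {(none)}
Count = 0

0


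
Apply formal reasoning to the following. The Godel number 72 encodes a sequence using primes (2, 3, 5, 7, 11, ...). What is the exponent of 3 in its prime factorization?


Factorize 72 by dividing by 3 repeatedly.
Division steps: 3 divides 72 exactly 2 time(s).
Exponent of 3 = 2

2


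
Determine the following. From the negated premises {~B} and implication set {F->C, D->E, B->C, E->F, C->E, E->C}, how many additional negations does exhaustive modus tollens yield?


Initial negated facts: {~B}
Apply modus tollens to closure:
  (no implication fires)
Final negated: {~B}
New negations: {(none)}
Count = 0

0


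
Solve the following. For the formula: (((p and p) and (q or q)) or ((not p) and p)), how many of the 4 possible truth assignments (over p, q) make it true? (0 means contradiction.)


Check all 4 assignments:
p=0, q=0: 0
p=0, q=1: 0
p=1, q=0: 0
p=1, q=1: 1
Count of True = 1

1


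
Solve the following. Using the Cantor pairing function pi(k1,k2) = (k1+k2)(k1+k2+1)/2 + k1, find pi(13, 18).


k1 + k2 = 31
(k1+k2)(k1+k2+1)/2 = 31 * 32 / 2 = 496
pi = 496 + 13 = 509

509


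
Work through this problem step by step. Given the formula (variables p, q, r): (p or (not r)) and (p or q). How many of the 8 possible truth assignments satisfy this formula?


Evaluate all 8 assignments for p, q, r:
p=0, q=0, r=0: 0
p=0, q=0, r=1: 0
p=0, q=1, r=0: 1
p=0, q=1, r=1: 0
p=1, q=0, r=0: 1
p=1, q=0, r=1: 1
p=1, q=1, r=0: 1
p=1, q=1, r=1: 1
Satisfying count = 5

5


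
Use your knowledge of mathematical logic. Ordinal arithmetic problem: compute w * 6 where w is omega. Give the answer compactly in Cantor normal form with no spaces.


Compute w * 6.
Ordinal * is associative and left-distributive over +, but NOT commutative; for finite n>1, n*w = w but w*n stays w*n.
w * 6 means 6 copies of w concatenated: w*6.
Result = w*6

w*6


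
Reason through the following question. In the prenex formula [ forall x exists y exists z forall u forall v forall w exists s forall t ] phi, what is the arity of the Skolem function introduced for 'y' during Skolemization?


Quantifier prefix: forall x exists y exists z forall u forall v forall w exists s forall t
'y' is existentially quantified at position 2.
Universal variables preceding it: x
Skolem function arity = 1

1


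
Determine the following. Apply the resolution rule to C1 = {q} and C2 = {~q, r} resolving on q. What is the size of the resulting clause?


Remove q from C1 and ~q from C2.
C1 remainder: {}
C2 remainder: {r}
Union (resolvent): {r}
Resolvent has 1 literal(s).

1


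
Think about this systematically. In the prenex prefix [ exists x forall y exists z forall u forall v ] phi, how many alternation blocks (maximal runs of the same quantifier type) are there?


Quantifier-type sequence: E A E A A  (A=forall, E=exists)
Group into maximal same-type runs:
  Ex1 | Ax1 | Ex1 | Ax2
Number of blocks = 4

4


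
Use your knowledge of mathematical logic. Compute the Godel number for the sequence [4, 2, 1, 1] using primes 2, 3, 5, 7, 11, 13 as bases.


Encode each element as an exponent of the corresponding prime:
  2^4 = 16
  3^2 = 9
  5^1 = 5
  7^1 = 7
Product = 16 * 9 * 5 * 7 = 5040

5040


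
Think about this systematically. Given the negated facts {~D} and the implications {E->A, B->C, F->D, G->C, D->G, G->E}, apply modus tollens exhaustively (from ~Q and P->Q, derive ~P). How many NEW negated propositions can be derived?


Initial negated facts: {~D}
Apply modus tollens to closure:
  ~D and F->D  =>  ~F
Final negated: {~D, ~F}
New negations: {~F}
Count = 1

1


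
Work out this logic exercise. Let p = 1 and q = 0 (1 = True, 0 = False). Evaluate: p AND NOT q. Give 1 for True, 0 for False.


p = 1, q = 0
Operation: p AND NOT q
Evaluate: 1 AND NOT 0 = 1

1


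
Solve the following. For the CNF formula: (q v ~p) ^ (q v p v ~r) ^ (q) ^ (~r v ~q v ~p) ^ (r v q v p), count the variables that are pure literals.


Check each variable for pure literal status:
p: mixed (not pure)
q: mixed (not pure)
r: mixed (not pure)
Pure literal count = 0

0


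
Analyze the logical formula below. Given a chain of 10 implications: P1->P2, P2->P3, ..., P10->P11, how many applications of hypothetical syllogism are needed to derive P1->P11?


With 10 implications in a chain connecting 11 propositions:
P1->P2, P2->P3, ..., P10->P11
Steps needed = (number of implications) - 1 = 10 - 1 = 9

9


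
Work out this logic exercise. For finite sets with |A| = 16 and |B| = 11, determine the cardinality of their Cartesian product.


The Cartesian product A x B contains all ordered pairs (a, b).
|A x B| = |A| * |B| = 16 * 11 = 176

176


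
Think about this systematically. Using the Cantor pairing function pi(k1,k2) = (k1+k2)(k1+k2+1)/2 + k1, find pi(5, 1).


k1 + k2 = 6
(k1+k2)(k1+k2+1)/2 = 6 * 7 / 2 = 21
pi = 21 + 5 = 26

26


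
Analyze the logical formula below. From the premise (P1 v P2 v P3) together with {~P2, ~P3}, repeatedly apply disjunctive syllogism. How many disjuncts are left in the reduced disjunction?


Original disjuncts (3): P1, P2, P3
Negated (eliminate): ~P2, ~P3
Remaining disjuncts: P1
Count = 3 - 2 = 1

1


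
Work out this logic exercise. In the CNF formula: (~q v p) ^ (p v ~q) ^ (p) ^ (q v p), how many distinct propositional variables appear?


Identify each variable that appears in the formula.
Variables found: p, q
Count = 2

2


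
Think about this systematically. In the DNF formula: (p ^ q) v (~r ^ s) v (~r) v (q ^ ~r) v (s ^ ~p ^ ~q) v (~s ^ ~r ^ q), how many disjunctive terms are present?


A DNF formula is a disjunction of terms (conjunctions).
Terms are separated by v.
Counting the disjuncts: 6 terms.

6


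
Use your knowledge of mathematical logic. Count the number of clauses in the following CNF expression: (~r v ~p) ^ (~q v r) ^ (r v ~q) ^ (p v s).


A CNF formula is a conjunction of clauses.
Clauses are separated by ^.
Counting the conjuncts: 4 clauses.

4


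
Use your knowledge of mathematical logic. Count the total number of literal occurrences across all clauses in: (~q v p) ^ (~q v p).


Counting literals in each clause:
Clause 1: 2 literal(s)
Clause 2: 2 literal(s)
Total = 4

4


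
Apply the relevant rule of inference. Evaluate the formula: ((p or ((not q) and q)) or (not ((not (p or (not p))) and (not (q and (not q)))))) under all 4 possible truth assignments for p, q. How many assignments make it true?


Check all 4 assignments:
p=0, q=0: 1
p=0, q=1: 1
p=1, q=0: 1
p=1, q=1: 1
Count of True = 4

4


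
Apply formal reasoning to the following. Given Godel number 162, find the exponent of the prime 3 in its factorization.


Factorize 162 by dividing by 3 repeatedly.
Division steps: 3 divides 162 exactly 4 time(s).
Exponent of 3 = 4

4


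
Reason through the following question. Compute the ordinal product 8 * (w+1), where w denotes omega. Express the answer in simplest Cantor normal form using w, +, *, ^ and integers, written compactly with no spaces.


Compute 8 * (w+1).
Ordinal * is associative and left-distributive over +, but NOT commutative; for finite n>1, n*w = w but w*n stays w*n.
By left-distributivity: 8 * (w+1) = 8*w + 8*1 = w + 8 = w+8.
Result = w+8

w+8


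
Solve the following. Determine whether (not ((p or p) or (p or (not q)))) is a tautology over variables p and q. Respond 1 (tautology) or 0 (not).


Check all 4 assignments:
p=0, q=0: 0
p=0, q=1: 1
p=1, q=0: 0
p=1, q=1: 0
Satisfying count = 1/4.
Tautology iff count = 4: no.

0


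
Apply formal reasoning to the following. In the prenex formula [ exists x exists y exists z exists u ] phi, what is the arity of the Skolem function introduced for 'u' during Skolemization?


Quantifier prefix: exists x exists y exists z exists u
'u' is existentially quantified at position 4.
No universal quantifiers precede it.
Skolem function arity = 0 (a Skolem constant)

0


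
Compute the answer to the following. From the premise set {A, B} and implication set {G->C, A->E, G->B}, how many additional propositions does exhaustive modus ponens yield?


Initial facts: {A, B}
Apply modus ponens to closure:
  A and A->E  =>  E
Final known: {A, B, E}
New propositions: {E}
Count = 1

1


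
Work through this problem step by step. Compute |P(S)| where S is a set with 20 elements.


The power set of a set with n elements has 2^n elements.
|P(S)| = 2^20 = 1048576

1048576


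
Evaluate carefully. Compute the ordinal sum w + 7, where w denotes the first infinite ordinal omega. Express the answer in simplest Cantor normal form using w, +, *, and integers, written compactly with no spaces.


Compute w + 7.
Ordinal + is associative but NOT commutative; for finite n>0, n + w = w but w + n stays w+n.
w + 7 is already in normal form (a successor ordinal beyond w).
Result = w+7

w+7


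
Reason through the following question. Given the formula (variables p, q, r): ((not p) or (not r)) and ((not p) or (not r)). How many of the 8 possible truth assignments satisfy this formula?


Evaluate all 8 assignments for p, q, r:
p=0, q=0, r=0: 1
p=0, q=0, r=1: 1
p=0, q=1, r=0: 1
p=0, q=1, r=1: 1
p=1, q=0, r=0: 1
p=1, q=0, r=1: 0
p=1, q=1, r=0: 1
p=1, q=1, r=1: 0
Satisfying count = 6

6


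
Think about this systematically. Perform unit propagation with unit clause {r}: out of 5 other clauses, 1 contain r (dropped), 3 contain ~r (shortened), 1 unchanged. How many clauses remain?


Satisfied (removed): 1
Shortened (remain): 3
Unchanged (remain): 1
Remaining = 3 + 1 = 4

4


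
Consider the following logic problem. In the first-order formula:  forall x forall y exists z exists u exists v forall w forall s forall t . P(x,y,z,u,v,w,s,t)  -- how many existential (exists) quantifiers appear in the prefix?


Quantifier prefix: forall x forall y exists z exists u exists v forall w forall s forall t
Mark each quantifier type:
  U U E E E U U U
Universal count = 5, Existential count = 3
Asked for existential (exists) quantifiers: 3

3


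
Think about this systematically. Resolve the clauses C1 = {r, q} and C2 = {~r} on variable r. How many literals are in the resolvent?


Remove r from C1 and ~r from C2.
C1 remainder: {q}
C2 remainder: {}
Union (resolvent): {q}
Resolvent has 1 literal(s).

1


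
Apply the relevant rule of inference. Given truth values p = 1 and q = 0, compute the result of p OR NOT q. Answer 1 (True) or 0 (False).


p = 1, q = 0
Operation: p OR NOT q
Evaluate: 1 OR NOT 0 = 1

1


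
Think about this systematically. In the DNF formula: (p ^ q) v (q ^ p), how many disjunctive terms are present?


A DNF formula is a disjunction of terms (conjunctions).
Terms are separated by v.
Counting the disjuncts: 2 terms.

2


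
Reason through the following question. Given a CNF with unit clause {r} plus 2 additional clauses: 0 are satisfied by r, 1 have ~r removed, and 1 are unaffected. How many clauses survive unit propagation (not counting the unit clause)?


Satisfied (removed): 0
Shortened (remain): 1
Unchanged (remain): 1
Remaining = 1 + 1 = 2

2


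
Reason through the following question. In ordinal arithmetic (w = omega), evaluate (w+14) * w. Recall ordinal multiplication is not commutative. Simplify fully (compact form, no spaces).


Compute (w+14) * w.
Ordinal * is associative and left-distributive over +, but NOT commutative; for finite n>1, n*w = w but w*n stays w*n.
(w+14) * w = sup{(w+14)*k : k<w} = sup{w*k+14} = w^2 (the +14 tail is absorbed in the limit).
Result = w^2

w^2


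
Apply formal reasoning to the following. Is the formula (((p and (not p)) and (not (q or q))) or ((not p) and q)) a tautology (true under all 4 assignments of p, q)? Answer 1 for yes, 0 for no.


Check all 4 assignments:
p=0, q=0: 0
p=0, q=1: 1
p=1, q=0: 0
p=1, q=1: 0
Satisfying count = 1/4.
Tautology iff count = 4: no.

0


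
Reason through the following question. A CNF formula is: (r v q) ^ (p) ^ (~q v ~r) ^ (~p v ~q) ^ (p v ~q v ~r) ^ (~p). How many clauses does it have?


A CNF formula is a conjunction of clauses.
Clauses are separated by ^.
Counting the conjuncts: 6 clauses.

6


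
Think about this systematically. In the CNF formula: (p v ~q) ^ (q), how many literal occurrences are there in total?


Counting literals in each clause:
Clause 1: 2 literal(s)
Clause 2: 1 literal(s)
Total = 3

3


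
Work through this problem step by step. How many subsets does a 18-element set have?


The power set of a set with n elements has 2^n elements.
|P(S)| = 2^18 = 262144

262144


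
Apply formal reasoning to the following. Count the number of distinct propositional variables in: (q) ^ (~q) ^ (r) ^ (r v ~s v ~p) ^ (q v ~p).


Identify each variable that appears in the formula.
Variables found: p, q, r, s
Count = 4

4


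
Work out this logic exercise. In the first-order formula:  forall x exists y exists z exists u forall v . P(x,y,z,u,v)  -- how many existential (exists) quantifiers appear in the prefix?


Quantifier prefix: forall x exists y exists z exists u forall v
Mark each quantifier type:
  U E E E U
Universal count = 2, Existential count = 3
Asked for existential (exists) quantifiers: 3

3


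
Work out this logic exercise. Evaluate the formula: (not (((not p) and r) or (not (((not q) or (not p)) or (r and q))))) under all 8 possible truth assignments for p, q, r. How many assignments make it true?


Check all 8 assignments:
p=0, q=0, r=0: 1
p=0, q=0, r=1: 0
p=0, q=1, r=0: 1
p=0, q=1, r=1: 0
p=1, q=0, r=0: 1
p=1, q=0, r=1: 1
p=1, q=1, r=0: 0
p=1, q=1, r=1: 1
Count of True = 5

5


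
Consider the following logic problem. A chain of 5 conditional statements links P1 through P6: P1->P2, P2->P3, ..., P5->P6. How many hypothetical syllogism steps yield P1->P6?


With 5 implications in a chain connecting 6 propositions:
P1->P2, P2->P3, ..., P5->P6
Steps needed = (number of implications) - 1 = 5 - 1 = 4

4


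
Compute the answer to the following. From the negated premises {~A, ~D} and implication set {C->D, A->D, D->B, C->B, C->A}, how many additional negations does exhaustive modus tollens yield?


Initial negated facts: {~A, ~D}
Apply modus tollens to closure:
  ~D and C->D  =>  ~C
Final negated: {~A, ~C, ~D}
New negations: {~C}
Count = 1

1


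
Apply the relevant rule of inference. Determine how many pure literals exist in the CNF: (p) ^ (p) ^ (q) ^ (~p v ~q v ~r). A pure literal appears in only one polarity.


Check each variable for pure literal status:
p: mixed (not pure)
q: mixed (not pure)
r: pure negative
Pure literal count = 1

1


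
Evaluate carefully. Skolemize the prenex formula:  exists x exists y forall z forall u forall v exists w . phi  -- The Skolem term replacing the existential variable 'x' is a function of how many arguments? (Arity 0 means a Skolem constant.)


Quantifier prefix: exists x exists y forall z forall u forall v exists w
'x' is existentially quantified at position 1.
No universal quantifiers precede it.
Skolem function arity = 0 (a Skolem constant)

0


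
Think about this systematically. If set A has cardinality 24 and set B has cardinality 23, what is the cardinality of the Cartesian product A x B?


The Cartesian product A x B contains all ordered pairs (a, b).
|A x B| = |A| * |B| = 24 * 23 = 552

552


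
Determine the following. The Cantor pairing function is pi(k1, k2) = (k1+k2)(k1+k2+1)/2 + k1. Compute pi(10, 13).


k1 + k2 = 23
(k1+k2)(k1+k2+1)/2 = 23 * 24 / 2 = 276
pi = 276 + 10 = 286

286


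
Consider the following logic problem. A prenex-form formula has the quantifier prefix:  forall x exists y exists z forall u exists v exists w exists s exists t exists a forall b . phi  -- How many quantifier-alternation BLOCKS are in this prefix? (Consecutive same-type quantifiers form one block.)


Quantifier-type sequence: A E E A E E E E E A  (A=forall, E=exists)
Group into maximal same-type runs:
  Ax1 | Ex2 | Ax1 | Ex5 | Ax1
Number of blocks = 5

5


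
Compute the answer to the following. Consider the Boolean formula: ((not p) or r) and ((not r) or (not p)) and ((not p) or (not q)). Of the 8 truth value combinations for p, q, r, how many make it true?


Evaluate all 8 assignments for p, q, r:
p=0, q=0, r=0: 1
p=0, q=0, r=1: 1
p=0, q=1, r=0: 1
p=0, q=1, r=1: 1
p=1, q=0, r=0: 0
p=1, q=0, r=1: 0
p=1, q=1, r=0: 0
p=1, q=1, r=1: 0
Satisfying count = 4

4


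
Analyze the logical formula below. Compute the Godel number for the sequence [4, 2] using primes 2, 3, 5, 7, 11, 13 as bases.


Encode each element as an exponent of the corresponding prime:
  2^4 = 16
  3^2 = 9
Product = 16 * 9 = 144

144


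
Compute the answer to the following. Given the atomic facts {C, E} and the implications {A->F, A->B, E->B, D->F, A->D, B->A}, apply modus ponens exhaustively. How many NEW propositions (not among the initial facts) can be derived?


Initial facts: {C, E}
Apply modus ponens to closure:
  E and E->B  =>  B
  B and B->A  =>  A
  A and A->F  =>  F
  A and A->D  =>  D
Final known: {A, B, C, D, E, F}
New propositions: {A, B, D, F}
Count = 4

4


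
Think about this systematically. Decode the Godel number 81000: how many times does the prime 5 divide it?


Factorize 81000 by dividing by 5 repeatedly.
Division steps: 5 divides 81000 exactly 3 time(s).
Exponent of 5 = 3

3


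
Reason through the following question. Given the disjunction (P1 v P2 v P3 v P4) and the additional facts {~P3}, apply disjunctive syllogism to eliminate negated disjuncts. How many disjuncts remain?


Original disjuncts (4): P1, P2, P3, P4
Negated (eliminate): ~P3
Remaining disjuncts: P1, P2, P4
Count = 4 - 1 = 3

3


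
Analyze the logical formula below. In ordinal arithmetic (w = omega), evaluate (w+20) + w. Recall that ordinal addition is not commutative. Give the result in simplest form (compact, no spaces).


Compute (w+20) + w.
Ordinal + is associative but NOT commutative; for finite n>0, n + w = w but w + n stays w+n.
(w+20) + w = w + (20+w) = w + w = w*2 (the finite tail 20 is absorbed by the right w).
Result = w*2

w*2


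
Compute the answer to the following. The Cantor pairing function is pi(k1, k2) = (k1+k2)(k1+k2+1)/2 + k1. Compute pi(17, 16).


k1 + k2 = 33
(k1+k2)(k1+k2+1)/2 = 33 * 34 / 2 = 561
pi = 561 + 17 = 578

578


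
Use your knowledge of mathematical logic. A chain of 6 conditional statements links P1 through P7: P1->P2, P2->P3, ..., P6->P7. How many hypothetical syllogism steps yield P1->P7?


With 6 implications in a chain connecting 7 propositions:
P1->P2, P2->P3, ..., P6->P7
Steps needed = (number of implications) - 1 = 6 - 1 = 5

5


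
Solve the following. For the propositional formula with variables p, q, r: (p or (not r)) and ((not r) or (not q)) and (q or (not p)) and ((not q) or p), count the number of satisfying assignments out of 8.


Evaluate all 8 assignments for p, q, r:
p=0, q=0, r=0: 1
p=0, q=0, r=1: 0
p=0, q=1, r=0: 0
p=0, q=1, r=1: 0
p=1, q=0, r=0: 0
p=1, q=0, r=1: 0
p=1, q=1, r=0: 1
p=1, q=1, r=1: 0
Satisfying count = 2

2


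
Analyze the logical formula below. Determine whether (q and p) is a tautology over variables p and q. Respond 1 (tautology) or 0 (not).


Check all 4 assignments:
p=0, q=0: 0
p=0, q=1: 0
p=1, q=0: 0
p=1, q=1: 1
Satisfying count = 1/4.
Tautology iff count = 4: no.

0


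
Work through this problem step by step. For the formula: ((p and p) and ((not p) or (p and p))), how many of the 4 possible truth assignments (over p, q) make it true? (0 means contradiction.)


Check all 4 assignments:
p=0, q=0: 0
p=0, q=1: 0
p=1, q=0: 1
p=1, q=1: 1
Count of True = 2

2


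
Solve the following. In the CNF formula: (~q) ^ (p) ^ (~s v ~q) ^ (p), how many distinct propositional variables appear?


Identify each variable that appears in the formula.
Variables found: p, q, s
Count = 3

3


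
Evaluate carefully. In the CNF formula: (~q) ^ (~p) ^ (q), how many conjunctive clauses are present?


A CNF formula is a conjunction of clauses.
Clauses are separated by ^.
Counting the conjuncts: 3 clauses.

3


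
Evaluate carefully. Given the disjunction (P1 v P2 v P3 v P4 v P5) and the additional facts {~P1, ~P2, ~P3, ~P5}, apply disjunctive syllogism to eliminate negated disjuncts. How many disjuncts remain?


Original disjuncts (5): P1, P2, P3, P4, P5
Negated (eliminate): ~P1, ~P2, ~P3, ~P5
Remaining disjuncts: P4
Count = 5 - 4 = 1

1


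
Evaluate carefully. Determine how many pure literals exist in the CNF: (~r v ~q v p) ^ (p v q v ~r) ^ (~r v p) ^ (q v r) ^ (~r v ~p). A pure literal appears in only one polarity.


Check each variable for pure literal status:
p: mixed (not pure)
q: mixed (not pure)
r: mixed (not pure)
Pure literal count = 0

0


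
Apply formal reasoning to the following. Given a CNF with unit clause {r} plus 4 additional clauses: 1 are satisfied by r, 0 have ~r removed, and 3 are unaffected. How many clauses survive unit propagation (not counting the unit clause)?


Satisfied (removed): 1
Shortened (remain): 0
Unchanged (remain): 3
Remaining = 0 + 3 = 3

3


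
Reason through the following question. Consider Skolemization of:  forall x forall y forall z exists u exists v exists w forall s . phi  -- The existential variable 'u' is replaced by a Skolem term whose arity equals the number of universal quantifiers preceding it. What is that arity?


Quantifier prefix: forall x forall y forall z exists u exists v exists w forall s
'u' is existentially quantified at position 4.
Universal variables preceding it: x, y, z
Skolem function arity = 3

3


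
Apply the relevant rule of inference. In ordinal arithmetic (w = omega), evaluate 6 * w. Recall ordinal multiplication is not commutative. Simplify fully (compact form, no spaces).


Compute 6 * w.
Ordinal * is associative and left-distributive over +, but NOT commutative; for finite n>1, n*w = w but w*n stays w*n.
For finite n>0, n * w = sup{n*k : k<w} = w. So 6 * w = w.
Result = w

w


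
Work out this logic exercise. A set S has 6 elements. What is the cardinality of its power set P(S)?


The power set of a set with n elements has 2^n elements.
|P(S)| = 2^6 = 64

64


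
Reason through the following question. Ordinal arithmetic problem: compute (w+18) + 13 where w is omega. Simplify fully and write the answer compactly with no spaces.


Compute (w+18) + 13.
Ordinal + is associative but NOT commutative; for finite n>0, n + w = w but w + n stays w+n.
By associativity: (w+18) + 13 = w + (18+13) = w+31.
Result = w+31

w+31


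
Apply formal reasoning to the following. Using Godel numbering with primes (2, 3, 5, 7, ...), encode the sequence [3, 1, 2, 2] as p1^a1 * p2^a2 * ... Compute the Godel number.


Encode each element as an exponent of the corresponding prime:
  2^3 = 8
  3^1 = 3
  5^2 = 25
  7^2 = 49
Product = 8 * 3 * 25 * 49 = 29400

29400


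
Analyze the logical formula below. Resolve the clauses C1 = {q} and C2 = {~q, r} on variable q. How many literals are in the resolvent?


Remove q from C1 and ~q from C2.
C1 remainder: {}
C2 remainder: {r}
Union (resolvent): {r}
Resolvent has 1 literal(s).

1


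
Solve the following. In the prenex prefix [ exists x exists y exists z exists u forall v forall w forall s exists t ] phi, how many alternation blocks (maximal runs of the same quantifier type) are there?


Quantifier-type sequence: E E E E A A A E  (A=forall, E=exists)
Group into maximal same-type runs:
  Ex4 | Ax3 | Ex1
Number of blocks = 3

3


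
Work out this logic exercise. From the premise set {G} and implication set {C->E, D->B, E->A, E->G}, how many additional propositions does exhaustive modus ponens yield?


Initial facts: {G}
Apply modus ponens to closure:
  (no implication fires)
Final known: {G}
New propositions: {(none)}
Count = 0

0


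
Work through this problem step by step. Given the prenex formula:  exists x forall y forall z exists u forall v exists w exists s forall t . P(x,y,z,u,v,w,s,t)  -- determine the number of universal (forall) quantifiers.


Quantifier prefix: exists x forall y forall z exists u forall v exists w exists s forall t
Mark each quantifier type:
  E U U E U E E U
Universal count = 4, Existential count = 4
Asked for universal (forall) quantifiers: 4

4


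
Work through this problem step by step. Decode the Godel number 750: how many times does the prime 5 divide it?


Factorize 750 by dividing by 5 repeatedly.
Division steps: 5 divides 750 exactly 3 time(s).
Exponent of 5 = 3

3


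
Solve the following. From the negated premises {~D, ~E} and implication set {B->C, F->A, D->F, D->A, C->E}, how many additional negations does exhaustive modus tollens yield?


Initial negated facts: {~D, ~E}
Apply modus tollens to closure:
  ~E and C->E  =>  ~C
  ~C and B->C  =>  ~B
Final negated: {~B, ~C, ~D, ~E}
New negations: {~B, ~C}
Count = 2

2


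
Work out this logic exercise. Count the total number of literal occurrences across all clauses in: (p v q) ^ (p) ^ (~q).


Counting literals in each clause:
Clause 1: 2 literal(s)
Clause 2: 1 literal(s)
Clause 3: 1 literal(s)
Total = 4

4


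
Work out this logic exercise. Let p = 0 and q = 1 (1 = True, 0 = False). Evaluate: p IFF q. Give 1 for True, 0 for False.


p = 0, q = 1
Operation: p IFF q
Evaluate: 0 IFF 1 = 0

0


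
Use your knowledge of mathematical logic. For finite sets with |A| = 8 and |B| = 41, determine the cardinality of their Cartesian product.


The Cartesian product A x B contains all ordered pairs (a, b).
|A x B| = |A| * |B| = 8 * 41 = 328

328


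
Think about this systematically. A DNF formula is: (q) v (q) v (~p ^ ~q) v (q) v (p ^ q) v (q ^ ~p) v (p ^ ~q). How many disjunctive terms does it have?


A DNF formula is a disjunction of terms (conjunctions).
Terms are separated by v.
Counting the disjuncts: 7 terms.

7


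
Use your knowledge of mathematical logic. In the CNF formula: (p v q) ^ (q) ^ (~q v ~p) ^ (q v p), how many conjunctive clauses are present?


A CNF formula is a conjunction of clauses.
Clauses are separated by ^.
Counting the conjuncts: 4 clauses.

4


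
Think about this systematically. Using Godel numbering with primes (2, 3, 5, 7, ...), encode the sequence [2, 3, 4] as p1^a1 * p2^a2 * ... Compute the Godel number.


Encode each element as an exponent of the corresponding prime:
  2^2 = 4
  3^3 = 27
  5^4 = 625
Product = 4 * 27 * 625 = 67500

67500


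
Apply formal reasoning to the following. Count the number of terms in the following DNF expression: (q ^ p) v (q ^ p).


A DNF formula is a disjunction of terms (conjunctions).
Terms are separated by v.
Counting the disjuncts: 2 terms.

2


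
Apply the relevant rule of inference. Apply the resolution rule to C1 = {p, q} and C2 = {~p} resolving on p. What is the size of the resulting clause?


Remove p from C1 and ~p from C2.
C1 remainder: {q}
C2 remainder: {}
Union (resolvent): {q}
Resolvent has 1 literal(s).

1


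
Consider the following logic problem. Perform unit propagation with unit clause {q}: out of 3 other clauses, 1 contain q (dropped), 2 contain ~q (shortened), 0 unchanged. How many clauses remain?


Satisfied (removed): 1
Shortened (remain): 2
Unchanged (remain): 0
Remaining = 2 + 0 = 2

2


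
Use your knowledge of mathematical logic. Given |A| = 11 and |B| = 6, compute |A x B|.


The Cartesian product A x B contains all ordered pairs (a, b).
|A x B| = |A| * |B| = 11 * 6 = 66

66


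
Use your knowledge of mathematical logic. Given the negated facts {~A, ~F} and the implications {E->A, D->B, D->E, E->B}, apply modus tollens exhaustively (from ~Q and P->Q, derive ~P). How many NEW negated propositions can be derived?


Initial negated facts: {~A, ~F}
Apply modus tollens to closure:
  ~A and E->A  =>  ~E
  ~E and D->E  =>  ~D
Final negated: {~A, ~D, ~E, ~F}
New negations: {~D, ~E}
Count = 2

2


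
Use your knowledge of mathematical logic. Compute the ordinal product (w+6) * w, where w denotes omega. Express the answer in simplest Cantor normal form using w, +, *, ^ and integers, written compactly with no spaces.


Compute (w+6) * w.
Ordinal * is associative and left-distributive over +, but NOT commutative; for finite n>1, n*w = w but w*n stays w*n.
(w+6) * w = sup{(w+6)*k : k<w} = sup{w*k+6} = w^2 (the +6 tail is absorbed in the limit).
Result = w^2

w^2


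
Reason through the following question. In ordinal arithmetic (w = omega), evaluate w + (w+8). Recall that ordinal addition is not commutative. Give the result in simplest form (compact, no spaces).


Compute w + (w+8).
Ordinal + is associative but NOT commutative; for finite n>0, n + w = w but w + n stays w+n.
w + (w+8) = (w+w) + 8 = w*2+8.
Result = w*2+8

w*2+8


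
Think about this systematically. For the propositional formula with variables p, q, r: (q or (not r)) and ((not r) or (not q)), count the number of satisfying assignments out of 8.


Evaluate all 8 assignments for p, q, r:
p=0, q=0, r=0: 1
p=0, q=0, r=1: 0
p=0, q=1, r=0: 1
p=0, q=1, r=1: 0
p=1, q=0, r=0: 1
p=1, q=0, r=1: 0
p=1, q=1, r=0: 1
p=1, q=1, r=1: 0
Satisfying count = 4

4


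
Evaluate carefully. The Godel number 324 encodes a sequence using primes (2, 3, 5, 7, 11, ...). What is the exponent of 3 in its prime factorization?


Factorize 324 by dividing by 3 repeatedly.
Division steps: 3 divides 324 exactly 4 time(s).
Exponent of 3 = 4

4
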